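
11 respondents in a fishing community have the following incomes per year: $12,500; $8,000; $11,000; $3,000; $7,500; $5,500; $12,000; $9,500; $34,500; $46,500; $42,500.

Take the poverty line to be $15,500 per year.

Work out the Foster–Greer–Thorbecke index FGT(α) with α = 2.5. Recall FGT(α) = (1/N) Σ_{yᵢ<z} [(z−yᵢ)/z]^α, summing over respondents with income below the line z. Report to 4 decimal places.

Incomes under z: $3,000, $5,500, $7,500, $8,000, $9,500, $11,000, $12,000, $12,500 (q = 8 of N = 11).
Shortfall ratios: (15500−3000)/15500 = 0.8065; (15500−5500)/15500 = 0.6452; (15500−7500)/15500 = 0.5161; (15500−8000)/15500 = 0.4839; (15500−9500)/15500 = 0.3871; (15500−11000)/15500 = 0.2903; (15500−12000)/15500 = 0.2258; (15500−12500)/15500 = 0.1935.
Raised to α = 2.5: 0.58404; 0.33433; 0.19138; 0.16286; 0.09323; 0.04542; 0.02423; 0.01648.
Sum = 1.451968; FGT(2.5) = 1.451968 / 11 = 0.1320.

0.1320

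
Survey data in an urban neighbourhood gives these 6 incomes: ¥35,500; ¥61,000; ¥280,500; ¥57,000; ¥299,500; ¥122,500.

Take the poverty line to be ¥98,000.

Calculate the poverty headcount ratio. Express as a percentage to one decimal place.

50.0%

3 of the 6 households have income below ¥98,000.
H = 3/6 = 50.0%.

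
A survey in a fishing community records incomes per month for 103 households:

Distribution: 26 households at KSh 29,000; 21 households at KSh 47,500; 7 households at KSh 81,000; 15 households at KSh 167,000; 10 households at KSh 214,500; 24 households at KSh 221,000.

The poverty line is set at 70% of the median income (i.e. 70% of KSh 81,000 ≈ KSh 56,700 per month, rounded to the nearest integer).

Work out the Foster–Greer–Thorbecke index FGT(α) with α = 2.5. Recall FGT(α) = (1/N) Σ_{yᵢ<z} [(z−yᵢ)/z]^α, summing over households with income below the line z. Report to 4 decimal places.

Poor units: 26×KSh 29,000, 21×KSh 47,500 (q = 47 of N = 103).
Gap ratios (z−y)/z: (56700−29000)/56700 = 0.4885 (×26); (56700−47500)/56700 = 0.1623 (×21).
Raised to α = 2.5: 0.16682 (×26); 0.01061 (×21).
Sum = 4.559962; FGT(2.5) = 4.559962 / 103 = 0.0443.

0.0443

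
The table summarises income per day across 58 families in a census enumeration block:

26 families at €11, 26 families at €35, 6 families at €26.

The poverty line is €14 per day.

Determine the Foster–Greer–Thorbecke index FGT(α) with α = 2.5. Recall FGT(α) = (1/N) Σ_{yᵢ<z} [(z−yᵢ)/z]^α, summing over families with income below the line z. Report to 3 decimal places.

Below the line: 26×€11 (q = 26 of N = 58).
Relative gaps: (14−11)/14 = 0.2143 (×26).
Raised to α = 2.5: 0.02126 (×26).
Sum = 0.552658; FGT(2.5) = 0.552658 / 58 = 0.010.

0.010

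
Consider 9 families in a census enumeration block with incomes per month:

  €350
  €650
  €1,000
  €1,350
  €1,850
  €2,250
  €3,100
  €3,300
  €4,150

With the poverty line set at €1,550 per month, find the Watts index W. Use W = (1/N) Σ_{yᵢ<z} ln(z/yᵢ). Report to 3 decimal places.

Below the line: €350, €650, €1,000, €1,350 (q = 4 of N = 9).
Log shortfalls: ln(1550/350) = 1.4881; ln(1550/650) = 0.8690; ln(1550/1000) = 0.4383; ln(1550/1350) = 0.1382.
W = 2.933520 / 9 = 0.326.

0.326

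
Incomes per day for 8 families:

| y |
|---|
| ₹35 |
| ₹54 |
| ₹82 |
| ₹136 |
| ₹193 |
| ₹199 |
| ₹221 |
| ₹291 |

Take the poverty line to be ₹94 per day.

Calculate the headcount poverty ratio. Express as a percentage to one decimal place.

3 of the 8 families have income below ₹94.
H = 3/8 = 37.5%.

37.5%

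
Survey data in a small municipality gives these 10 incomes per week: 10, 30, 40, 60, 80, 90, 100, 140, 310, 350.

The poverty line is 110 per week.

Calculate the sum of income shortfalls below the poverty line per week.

Below z: 10, 30, 40, 60, 80, 90, 100 (q = 7 of N = 10).
Individual gaps: 110−10 = 100; 110−30 = 80; 110−40 = 70; 110−60 = 50; 110−80 = 30; 110−90 = 20; 110−100 = 10.
Aggregate gap = 360.

360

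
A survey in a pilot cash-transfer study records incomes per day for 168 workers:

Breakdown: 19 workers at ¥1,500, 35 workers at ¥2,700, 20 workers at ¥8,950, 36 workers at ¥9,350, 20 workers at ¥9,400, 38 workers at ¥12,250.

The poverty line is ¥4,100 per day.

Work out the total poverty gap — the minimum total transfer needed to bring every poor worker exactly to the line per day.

¥98,400

Below z: 19×¥1,500, 35×¥2,700 (q = 54 of N = 168).
Individual gaps: 19×(4100−1500) = 49400; 35×(4100−2700) = 49000.
Aggregate gap = ¥98,400.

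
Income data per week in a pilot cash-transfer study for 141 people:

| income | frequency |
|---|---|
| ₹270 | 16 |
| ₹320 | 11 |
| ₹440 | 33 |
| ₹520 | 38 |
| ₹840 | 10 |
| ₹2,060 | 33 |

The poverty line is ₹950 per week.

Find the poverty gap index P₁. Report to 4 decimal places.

Below z: 16×₹270, 11×₹320, 33×₹440, 38×₹520, 10×₹840 (q = 108 of N = 141).
Gap ratios (z−y)/z: (950−270)/950 = 0.7158 (×16); (950−320)/950 = 0.6632 (×11); (950−440)/950 = 0.5368 (×33); (950−520)/950 = 0.4526 (×38); (950−840)/950 = 0.1158 (×10).
Σ = 54.821053. Dividing by the full population N = 141 gives P₁ = 0.3888.

0.3888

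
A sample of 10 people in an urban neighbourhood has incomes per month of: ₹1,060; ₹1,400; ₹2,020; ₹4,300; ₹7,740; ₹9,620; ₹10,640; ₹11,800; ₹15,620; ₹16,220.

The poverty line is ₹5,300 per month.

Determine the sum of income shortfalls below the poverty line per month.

₹12,420

Below the line: ₹1,060, ₹1,400, ₹2,020, ₹4,300 (q = 4 of N = 10).
Individual gaps: 5300−1060 = 4240; 5300−1400 = 3900; 5300−2020 = 3280; 5300−4300 = 1000.
Aggregate gap = ₹12,420.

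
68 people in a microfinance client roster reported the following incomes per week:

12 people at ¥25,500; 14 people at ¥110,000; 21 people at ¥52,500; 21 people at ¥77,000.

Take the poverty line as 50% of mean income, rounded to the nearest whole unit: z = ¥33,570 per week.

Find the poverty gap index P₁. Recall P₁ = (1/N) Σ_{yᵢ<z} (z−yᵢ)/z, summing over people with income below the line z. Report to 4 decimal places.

0.0424

Incomes under z: 12×¥25,500 (q = 12 of N = 68).
Shortfall ratios: (33570−25500)/33570 = 0.2404 (×12).
Sum of shortfalls = 2.884718; P₁ averages over all N: 2.884718 / 68 = 0.0424.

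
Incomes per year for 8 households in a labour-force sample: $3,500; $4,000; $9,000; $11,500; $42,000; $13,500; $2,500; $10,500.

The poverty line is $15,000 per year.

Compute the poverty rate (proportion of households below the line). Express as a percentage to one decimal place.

7 of the 8 households have income below $15,000.
H = 7/8 = 87.5%.

87.5%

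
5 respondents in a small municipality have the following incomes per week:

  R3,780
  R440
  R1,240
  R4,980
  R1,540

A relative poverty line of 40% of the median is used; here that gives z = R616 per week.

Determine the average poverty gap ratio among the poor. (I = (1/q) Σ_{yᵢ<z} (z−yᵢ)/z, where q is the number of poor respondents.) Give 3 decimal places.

Below z: R440 (q = 1 of N = 5).
Relative gaps: 0.2857; sum = 0.285714.
The income-gap ratio divides by q (the poor only): 0.285714 / 1 = 0.286.

0.286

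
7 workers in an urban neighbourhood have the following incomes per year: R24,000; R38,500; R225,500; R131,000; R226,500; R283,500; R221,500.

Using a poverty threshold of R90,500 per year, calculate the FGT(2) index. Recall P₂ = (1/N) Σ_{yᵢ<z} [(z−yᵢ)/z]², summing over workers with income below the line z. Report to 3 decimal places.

0.124

Below z: R24,000, R38,500 (q = 2 of N = 7).
Relative gaps: (90500−24000)/90500 = 0.7348; (90500−38500)/90500 = 0.5746.
Squared: 0.5399; 0.3301.
Sum = 0.870089; P₂ = 0.870089 / 7 = 0.124.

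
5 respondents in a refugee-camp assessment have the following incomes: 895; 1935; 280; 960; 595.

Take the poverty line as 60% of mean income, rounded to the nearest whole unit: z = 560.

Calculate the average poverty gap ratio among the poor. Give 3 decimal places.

0.500

Poor units: 280 (q = 1 of N = 5).
Shortfall ratios (z−y)/z: 0.5000; sum = 0.500000.
The income-gap ratio divides by q (the poor only): 0.500000 / 1 = 0.500.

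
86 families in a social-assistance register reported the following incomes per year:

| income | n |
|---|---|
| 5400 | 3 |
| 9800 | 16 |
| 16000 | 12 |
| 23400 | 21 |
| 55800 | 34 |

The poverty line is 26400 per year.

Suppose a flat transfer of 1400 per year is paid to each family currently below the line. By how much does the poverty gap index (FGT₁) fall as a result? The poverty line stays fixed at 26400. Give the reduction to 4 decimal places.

0.0321

Before: below the line — 3×5400, 16×9800, 12×16000, 21×23400; poverty gap index (FGT₁) = 0.227449.
After the 1400 transfer: below the line — 3×6800, 16×11200, 12×17400, 21×24800; poverty gap index (FGT₁) = 0.195384.
Reduction = 0.227449 − 0.195384 = 0.0321.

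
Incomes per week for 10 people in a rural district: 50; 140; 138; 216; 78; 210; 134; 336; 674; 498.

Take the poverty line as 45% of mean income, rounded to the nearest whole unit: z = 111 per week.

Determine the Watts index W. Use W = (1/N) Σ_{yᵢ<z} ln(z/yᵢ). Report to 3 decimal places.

Below z: 50, 78 (q = 2 of N = 10).
ln(z/y) terms: ln(111/50) = 0.7975; ln(111/78) = 0.3528.
W = 1.150329 / 10 = 0.115.

0.115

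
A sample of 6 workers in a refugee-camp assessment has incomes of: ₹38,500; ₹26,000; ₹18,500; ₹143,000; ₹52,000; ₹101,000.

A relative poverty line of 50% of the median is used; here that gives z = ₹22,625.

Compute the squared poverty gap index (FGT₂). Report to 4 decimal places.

Incomes under z: ₹18,500 (q = 1 of N = 6).
Shortfall ratios: (22625−18500)/22625 = 0.1823.
Squared: 0.0332.
Sum = 0.033241; P₂ = 0.033241 / 6 = 0.0055.

0.0055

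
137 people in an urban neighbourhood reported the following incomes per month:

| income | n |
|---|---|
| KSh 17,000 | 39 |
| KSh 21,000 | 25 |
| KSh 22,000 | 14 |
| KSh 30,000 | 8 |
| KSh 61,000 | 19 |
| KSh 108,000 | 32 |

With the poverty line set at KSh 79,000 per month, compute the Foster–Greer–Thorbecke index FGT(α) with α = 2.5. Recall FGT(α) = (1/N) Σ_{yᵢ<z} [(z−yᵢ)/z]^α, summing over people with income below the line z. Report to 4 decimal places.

Poor units: 39×KSh 17,000, 25×KSh 21,000, 14×KSh 22,000, 8×KSh 30,000, 19×KSh 61,000 (q = 105 of N = 137).
Relative gaps: (79000−17000)/79000 = 0.7848 (×39); (79000−21000)/79000 = 0.7342 (×25); (79000−22000)/79000 = 0.7215 (×14); (79000−30000)/79000 = 0.6203 (×8); (79000−61000)/79000 = 0.2278 (×19).
Raised to α = 2.5: 0.54565 (×39); 0.46185 (×25); 0.44220 (×14); 0.30299 (×8); 0.02478 (×19).
Sum = 41.912035; FGT(2.5) = 41.912035 / 137 = 0.3059.

0.3059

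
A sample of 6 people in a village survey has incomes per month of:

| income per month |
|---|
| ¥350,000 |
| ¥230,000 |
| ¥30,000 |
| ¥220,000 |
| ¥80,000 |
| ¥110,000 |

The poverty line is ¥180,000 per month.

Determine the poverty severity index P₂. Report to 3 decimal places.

Incomes under z: ¥30,000, ¥80,000, ¥110,000 (q = 3 of N = 6).
Relative gaps: (180000−30000)/180000 = 0.8333; (180000−80000)/180000 = 0.5556; (180000−110000)/180000 = 0.3889.
Squared: 0.6944; 0.3086; 0.1512.
Sum = 1.154321; P₂ = 1.154321 / 6 = 0.192.

0.192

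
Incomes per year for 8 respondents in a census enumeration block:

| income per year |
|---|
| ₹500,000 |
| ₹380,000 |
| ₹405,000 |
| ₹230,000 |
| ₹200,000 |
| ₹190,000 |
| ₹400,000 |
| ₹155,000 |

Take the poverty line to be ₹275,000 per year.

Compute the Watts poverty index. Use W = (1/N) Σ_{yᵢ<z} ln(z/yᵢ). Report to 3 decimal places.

0.180

Incomes under z: ₹155,000, ₹190,000, ₹200,000, ₹230,000 (q = 4 of N = 8).
Log gaps: ln(275000/155000) = 0.5733; ln(275000/190000) = 0.3697; ln(275000/200000) = 0.3185; ln(275000/230000) = 0.1787.
W = 1.440239 / 8 = 0.180.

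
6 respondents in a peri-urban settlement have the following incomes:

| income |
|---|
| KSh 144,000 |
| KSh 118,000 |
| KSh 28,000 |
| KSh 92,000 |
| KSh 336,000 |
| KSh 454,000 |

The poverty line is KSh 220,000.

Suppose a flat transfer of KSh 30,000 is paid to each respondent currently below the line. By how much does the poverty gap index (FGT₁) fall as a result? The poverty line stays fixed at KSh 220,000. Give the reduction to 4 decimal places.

0.0909

Before: below the line — KSh 28,000, KSh 92,000, KSh 118,000, KSh 144,000; poverty gap index (FGT₁) = 0.377273.
After the KSh 30,000 transfer: below the line — KSh 58,000, KSh 122,000, KSh 148,000, KSh 174,000; poverty gap index (FGT₁) = 0.286364.
Reduction = 0.377273 − 0.286364 = 0.0909.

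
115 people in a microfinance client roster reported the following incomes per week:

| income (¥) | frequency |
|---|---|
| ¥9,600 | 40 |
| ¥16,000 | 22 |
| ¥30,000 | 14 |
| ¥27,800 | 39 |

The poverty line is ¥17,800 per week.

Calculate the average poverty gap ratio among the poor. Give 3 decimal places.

Below z: 40×¥9,600, 22×¥16,000 (q = 62 of N = 115).
Shortfall ratios (z−y)/z: 0.4607 (×40), 0.1011 (×22); sum = 20.651685.
I averages over the q = 62 poor units only: 20.651685 / 62 = 0.333.

0.333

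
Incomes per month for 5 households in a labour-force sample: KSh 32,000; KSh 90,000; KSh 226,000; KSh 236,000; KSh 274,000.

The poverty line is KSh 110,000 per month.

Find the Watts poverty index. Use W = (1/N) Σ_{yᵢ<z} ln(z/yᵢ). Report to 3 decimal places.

0.287

Poor units: KSh 32,000, KSh 90,000 (q = 2 of N = 5).
Log gaps: ln(110000/32000) = 1.2347; ln(110000/90000) = 0.2007.
W = 1.435415 / 5 = 0.287.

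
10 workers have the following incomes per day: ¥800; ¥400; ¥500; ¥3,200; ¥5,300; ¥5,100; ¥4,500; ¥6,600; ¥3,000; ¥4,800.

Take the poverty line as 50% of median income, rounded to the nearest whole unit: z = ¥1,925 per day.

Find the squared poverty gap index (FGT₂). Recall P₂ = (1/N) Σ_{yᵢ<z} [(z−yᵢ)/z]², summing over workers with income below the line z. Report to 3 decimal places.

0.152

Below z: ¥400, ¥500, ¥800 (q = 3 of N = 10).
Gap ratios (z−y)/z: (1925−400)/1925 = 0.7922; (1925−500)/1925 = 0.7403; (1925−800)/1925 = 0.5844.
Squared: 0.6276; 0.5480; 0.3415.
Sum = 1.517119; P₂ = 1.517119 / 10 = 0.152.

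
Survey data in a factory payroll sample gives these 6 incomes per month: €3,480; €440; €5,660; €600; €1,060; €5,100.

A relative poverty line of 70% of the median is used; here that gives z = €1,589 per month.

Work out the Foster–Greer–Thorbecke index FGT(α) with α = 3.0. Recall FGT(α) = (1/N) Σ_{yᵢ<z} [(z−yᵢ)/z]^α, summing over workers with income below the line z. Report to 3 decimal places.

Poor units: €440, €600, €1,060 (q = 3 of N = 6).
Shortfall ratios: (1589−440)/1589 = 0.7231; (1589−600)/1589 = 0.6224; (1589−1060)/1589 = 0.3329.
Raised to α = 3.0: 0.37808; 0.24111; 0.03690.
Sum = 0.656093; FGT(3.0) = 0.656093 / 6 = 0.109.

0.109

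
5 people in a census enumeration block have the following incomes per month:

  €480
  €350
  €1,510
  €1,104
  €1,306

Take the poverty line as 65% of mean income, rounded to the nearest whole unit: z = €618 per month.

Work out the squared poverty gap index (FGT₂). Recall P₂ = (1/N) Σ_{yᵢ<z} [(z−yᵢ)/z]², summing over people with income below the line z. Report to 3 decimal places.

0.048

Below z: €350, €480 (q = 2 of N = 5).
Gap ratios (z−y)/z: (618−350)/618 = 0.4337; (618−480)/618 = 0.2233.
Squared: 0.1881; 0.0499.
Sum = 0.237922; P₂ = 0.237922 / 5 = 0.048.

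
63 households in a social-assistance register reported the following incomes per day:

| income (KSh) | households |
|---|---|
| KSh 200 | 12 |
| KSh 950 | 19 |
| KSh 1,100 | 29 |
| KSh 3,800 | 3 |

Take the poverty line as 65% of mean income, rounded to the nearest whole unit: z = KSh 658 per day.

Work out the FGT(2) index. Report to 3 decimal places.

0.092

Below the line: 12×KSh 200 (q = 12 of N = 63).
Shortfall ratios: (658−200)/658 = 0.6960 (×12).
Squared: 0.4845 (×12).
Sum = 5.813804; P₂ = 5.813804 / 63 = 0.092.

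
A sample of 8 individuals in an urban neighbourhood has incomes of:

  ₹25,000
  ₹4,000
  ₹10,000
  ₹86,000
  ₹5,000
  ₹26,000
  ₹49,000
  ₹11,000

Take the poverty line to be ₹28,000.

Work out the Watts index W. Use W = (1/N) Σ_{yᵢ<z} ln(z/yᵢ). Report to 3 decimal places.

0.728

Poor units: ₹4,000, ₹5,000, ₹10,000, ₹11,000, ₹25,000, ₹26,000 (q = 6 of N = 8).
Log shortfalls: ln(28000/4000) = 1.9459; ln(28000/5000) = 1.7228; ln(28000/10000) = 1.0296; ln(28000/11000) = 0.9343; ln(28000/25000) = 0.1133; ln(28000/26000) = 0.0741.
W = 5.820042 / 8 = 0.728.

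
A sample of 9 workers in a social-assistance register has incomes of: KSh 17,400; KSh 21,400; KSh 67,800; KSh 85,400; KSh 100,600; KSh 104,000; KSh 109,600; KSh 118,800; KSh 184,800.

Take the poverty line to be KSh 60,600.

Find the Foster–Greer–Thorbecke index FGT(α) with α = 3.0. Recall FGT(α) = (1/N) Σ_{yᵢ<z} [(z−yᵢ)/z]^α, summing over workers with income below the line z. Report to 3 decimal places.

Incomes under z: KSh 17,400, KSh 21,400 (q = 2 of N = 9).
Relative gaps: (60600−17400)/60600 = 0.7129; (60600−21400)/60600 = 0.6469.
Raised to α = 3.0: 0.36227; 0.27067.
Sum = 0.632941; FGT(3.0) = 0.632941 / 9 = 0.070.

0.070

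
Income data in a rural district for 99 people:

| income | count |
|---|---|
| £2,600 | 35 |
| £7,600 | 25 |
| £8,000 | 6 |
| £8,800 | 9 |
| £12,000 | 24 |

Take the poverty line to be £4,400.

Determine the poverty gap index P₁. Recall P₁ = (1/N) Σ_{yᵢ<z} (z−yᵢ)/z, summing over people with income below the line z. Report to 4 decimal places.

0.1446

Below z: 35×£2,600 (q = 35 of N = 99).
Relative gaps: (4400−2600)/4400 = 0.4091 (×35).
Sum of shortfalls = 14.318182; P₁ averages over all N: 14.318182 / 99 = 0.1446.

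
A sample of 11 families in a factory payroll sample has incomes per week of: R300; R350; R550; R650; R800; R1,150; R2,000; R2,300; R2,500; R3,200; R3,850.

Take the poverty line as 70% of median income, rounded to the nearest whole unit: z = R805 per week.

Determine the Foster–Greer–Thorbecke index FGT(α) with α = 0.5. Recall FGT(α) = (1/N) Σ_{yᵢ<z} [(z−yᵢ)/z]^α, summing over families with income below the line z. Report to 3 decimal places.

0.239

Incomes under z: R300, R350, R550, R650, R800 (q = 5 of N = 11).
Shortfall ratios: (805−300)/805 = 0.6273; (805−350)/805 = 0.5652; (805−550)/805 = 0.3168; (805−650)/805 = 0.1925; (805−800)/805 = 0.0062.
Raised to α = 0.5: 0.79204; 0.75181; 0.56282; 0.43880; 0.07881.
Sum = 2.624286; FGT(0.5) = 2.624286 / 11 = 0.239.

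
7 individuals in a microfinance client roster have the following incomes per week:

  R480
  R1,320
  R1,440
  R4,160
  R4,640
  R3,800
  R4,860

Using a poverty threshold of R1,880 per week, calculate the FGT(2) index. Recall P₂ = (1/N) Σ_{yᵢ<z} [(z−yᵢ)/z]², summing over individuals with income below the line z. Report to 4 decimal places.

0.0997

Incomes under z: R480, R1,320, R1,440 (q = 3 of N = 7).
Shortfall ratios: (1880−480)/1880 = 0.7447; (1880−1320)/1880 = 0.2979; (1880−1440)/1880 = 0.2340.
Squared: 0.5545; 0.0887; 0.0548.
Sum = 0.698053; P₂ = 0.698053 / 7 = 0.0997.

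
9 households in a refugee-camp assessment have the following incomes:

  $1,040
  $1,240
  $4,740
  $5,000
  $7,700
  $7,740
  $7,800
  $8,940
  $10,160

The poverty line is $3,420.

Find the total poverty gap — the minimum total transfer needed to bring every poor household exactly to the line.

$4,560

Below the line: $1,040, $1,240 (q = 2 of N = 9).
Individual gaps: 3420−1040 = 2380; 3420−1240 = 2180.
Aggregate gap = $4,560.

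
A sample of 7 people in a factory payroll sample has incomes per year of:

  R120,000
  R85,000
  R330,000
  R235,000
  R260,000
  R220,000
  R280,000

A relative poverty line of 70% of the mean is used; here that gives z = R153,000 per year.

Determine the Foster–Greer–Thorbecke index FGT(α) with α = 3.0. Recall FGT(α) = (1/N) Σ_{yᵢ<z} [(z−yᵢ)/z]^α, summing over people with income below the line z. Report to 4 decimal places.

0.0140

Incomes under z: R85,000, R120,000 (q = 2 of N = 7).
Relative gaps: (153000−85000)/153000 = 0.4444; (153000−120000)/153000 = 0.2157.
Raised to α = 3.0: 0.08779; 0.01003.
Sum = 0.097825; FGT(3.0) = 0.097825 / 7 = 0.0140.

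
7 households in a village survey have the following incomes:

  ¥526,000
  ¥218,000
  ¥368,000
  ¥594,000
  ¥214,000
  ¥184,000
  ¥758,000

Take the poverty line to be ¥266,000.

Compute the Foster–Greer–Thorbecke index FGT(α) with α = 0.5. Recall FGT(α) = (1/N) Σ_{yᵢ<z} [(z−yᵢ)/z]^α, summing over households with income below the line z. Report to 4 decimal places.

0.2032

Below the line: ¥184,000, ¥214,000, ¥218,000 (q = 3 of N = 7).
Shortfall ratios: (266000−184000)/266000 = 0.3083; (266000−214000)/266000 = 0.1955; (266000−218000)/266000 = 0.1805.
Raised to α = 0.5: 0.55522; 0.44214; 0.42480.
Sum = 1.422158; FGT(0.5) = 1.422158 / 7 = 0.2032.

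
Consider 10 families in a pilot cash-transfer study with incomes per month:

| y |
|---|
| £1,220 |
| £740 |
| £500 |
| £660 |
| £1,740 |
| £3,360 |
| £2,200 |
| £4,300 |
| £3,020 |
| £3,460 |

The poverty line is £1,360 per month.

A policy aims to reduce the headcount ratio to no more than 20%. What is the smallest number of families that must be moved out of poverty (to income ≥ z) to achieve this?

2

Currently q = 4 of N = 10 are below the line (H = 0.400).
A headcount ratio of at most 20% allows at most ⌊0.20 × 10⌋ = 2 poor families.
So at least 4 − 2 = 2 must be lifted.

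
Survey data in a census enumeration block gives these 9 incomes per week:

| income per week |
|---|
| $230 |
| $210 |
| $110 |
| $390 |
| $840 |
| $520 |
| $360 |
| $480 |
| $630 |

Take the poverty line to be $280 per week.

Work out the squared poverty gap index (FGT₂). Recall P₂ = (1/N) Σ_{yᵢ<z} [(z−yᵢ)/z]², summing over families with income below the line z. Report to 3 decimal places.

Below the line: $110, $210, $230 (q = 3 of N = 9).
Gap ratios (z−y)/z: (280−110)/280 = 0.6071; (280−210)/280 = 0.2500; (280−230)/280 = 0.1786.
Squared: 0.3686; 0.0625; 0.0319.
Sum = 0.463010; P₂ = 0.463010 / 9 = 0.051.

0.051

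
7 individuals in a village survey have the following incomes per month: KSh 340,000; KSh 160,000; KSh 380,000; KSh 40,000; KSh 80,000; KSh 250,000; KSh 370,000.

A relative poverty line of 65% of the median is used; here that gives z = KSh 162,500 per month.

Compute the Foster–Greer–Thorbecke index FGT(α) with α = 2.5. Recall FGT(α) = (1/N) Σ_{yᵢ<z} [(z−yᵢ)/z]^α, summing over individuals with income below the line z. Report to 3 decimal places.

Below z: KSh 40,000, KSh 80,000, KSh 160,000 (q = 3 of N = 7).
Gap ratios (z−y)/z: (162500−40000)/162500 = 0.7538; (162500−80000)/162500 = 0.5077; (162500−160000)/162500 = 0.0154.
Raised to α = 2.5: 0.49341; 0.18365; 0.00003.
Sum = 0.677093; FGT(2.5) = 0.677093 / 7 = 0.097.

0.097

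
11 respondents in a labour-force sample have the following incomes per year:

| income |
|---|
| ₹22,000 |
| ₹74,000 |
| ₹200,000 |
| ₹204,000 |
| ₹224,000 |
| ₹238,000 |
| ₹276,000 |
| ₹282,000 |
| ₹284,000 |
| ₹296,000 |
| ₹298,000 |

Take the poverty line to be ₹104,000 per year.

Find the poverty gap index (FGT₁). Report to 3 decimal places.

Incomes under z: ₹22,000, ₹74,000 (q = 2 of N = 11).
Shortfall ratios: (104000−22000)/104000 = 0.7885; (104000−74000)/104000 = 0.2885.
Σ = 1.076923. Dividing by the full population N = 11 gives P₁ = 0.098.

0.098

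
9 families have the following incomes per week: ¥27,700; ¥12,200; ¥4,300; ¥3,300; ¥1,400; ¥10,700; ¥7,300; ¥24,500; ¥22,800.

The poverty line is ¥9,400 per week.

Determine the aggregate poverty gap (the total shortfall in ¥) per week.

Below z: ¥1,400, ¥3,300, ¥4,300, ¥7,300 (q = 4 of N = 9).
Individual gaps: 9400−1400 = 8000; 9400−3300 = 6100; 9400−4300 = 5100; 9400−7300 = 2100.
Aggregate gap = ¥21,300.

¥21,300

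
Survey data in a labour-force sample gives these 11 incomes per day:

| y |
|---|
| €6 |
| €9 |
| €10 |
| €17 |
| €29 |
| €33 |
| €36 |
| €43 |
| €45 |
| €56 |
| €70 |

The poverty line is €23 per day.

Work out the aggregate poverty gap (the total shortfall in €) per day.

€50

Incomes under z: €6, €9, €10, €17 (q = 4 of N = 11).
Individual gaps: 23−6 = 17; 23−9 = 14; 23−10 = 13; 23−17 = 6.
Aggregate gap = €50.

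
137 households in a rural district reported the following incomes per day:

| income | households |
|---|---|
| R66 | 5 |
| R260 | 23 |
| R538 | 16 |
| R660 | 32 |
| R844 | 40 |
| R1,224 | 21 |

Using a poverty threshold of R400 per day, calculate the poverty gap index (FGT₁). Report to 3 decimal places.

0.089

Below the line: 5×R66, 23×R260 (q = 28 of N = 137).
Shortfall ratios: (400−66)/400 = 0.8350 (×5); (400−260)/400 = 0.3500 (×23).
Sum of shortfalls = 12.225000; P₁ averages over all N: 12.225000 / 137 = 0.089.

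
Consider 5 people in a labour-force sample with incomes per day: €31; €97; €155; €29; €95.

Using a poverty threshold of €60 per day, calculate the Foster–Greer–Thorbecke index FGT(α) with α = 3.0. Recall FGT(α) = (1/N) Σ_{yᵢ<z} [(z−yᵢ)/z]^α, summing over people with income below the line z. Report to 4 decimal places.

Poor units: €29, €31 (q = 2 of N = 5).
Shortfall ratios: (60−29)/60 = 0.5167; (60−31)/60 = 0.4833.
Raised to α = 3.0: 0.13792; 0.11291.
Sum = 0.250833; FGT(3.0) = 0.250833 / 5 = 0.0502.

0.0502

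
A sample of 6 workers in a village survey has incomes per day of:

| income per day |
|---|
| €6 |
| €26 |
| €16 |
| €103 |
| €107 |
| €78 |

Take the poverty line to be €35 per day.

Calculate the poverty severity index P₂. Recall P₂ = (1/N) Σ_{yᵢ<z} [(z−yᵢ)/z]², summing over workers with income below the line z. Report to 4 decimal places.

Incomes under z: €6, €16, €26 (q = 3 of N = 6).
Relative gaps: (35−6)/35 = 0.8286; (35−16)/35 = 0.5429; (35−26)/35 = 0.2571.
Squared: 0.6865; 0.2947; 0.0661.
Sum = 1.047347; P₂ = 1.047347 / 6 = 0.1746.

0.1746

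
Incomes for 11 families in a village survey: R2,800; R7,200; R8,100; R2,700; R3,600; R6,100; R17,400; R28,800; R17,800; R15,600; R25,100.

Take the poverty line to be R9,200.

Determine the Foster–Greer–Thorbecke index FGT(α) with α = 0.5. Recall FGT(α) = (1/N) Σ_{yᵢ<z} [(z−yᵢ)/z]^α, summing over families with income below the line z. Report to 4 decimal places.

0.3498

Incomes under z: R2,700, R2,800, R3,600, R6,100, R7,200, R8,100 (q = 6 of N = 11).
Normalized shortfalls: (9200−2700)/9200 = 0.7065; (9200−2800)/9200 = 0.6957; (9200−3600)/9200 = 0.6087; (9200−6100)/9200 = 0.3370; (9200−7200)/9200 = 0.2174; (9200−8100)/9200 = 0.1196.
Raised to α = 0.5: 0.84055; 0.83406; 0.78019; 0.58048; 0.46625; 0.34578.
Sum = 3.847310; FGT(0.5) = 3.847310 / 11 = 0.3498.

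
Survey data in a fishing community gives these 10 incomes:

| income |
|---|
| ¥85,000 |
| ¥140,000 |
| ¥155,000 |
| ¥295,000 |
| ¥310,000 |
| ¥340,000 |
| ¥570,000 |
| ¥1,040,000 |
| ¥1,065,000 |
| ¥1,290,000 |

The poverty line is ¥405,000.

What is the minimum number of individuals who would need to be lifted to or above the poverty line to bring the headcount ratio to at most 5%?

6

Currently q = 6 of N = 10 are below the line (H = 0.600).
A headcount ratio of at most 5% allows at most ⌊0.05 × 10⌋ = 0 poor individuals.
So at least 6 − 0 = 6 must be lifted.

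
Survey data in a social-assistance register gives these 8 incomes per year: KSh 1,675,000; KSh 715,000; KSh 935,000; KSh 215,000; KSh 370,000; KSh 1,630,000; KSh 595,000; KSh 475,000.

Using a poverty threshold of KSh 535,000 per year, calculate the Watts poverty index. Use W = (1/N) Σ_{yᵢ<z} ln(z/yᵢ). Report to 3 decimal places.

Below z: KSh 215,000, KSh 370,000, KSh 475,000 (q = 3 of N = 8).
ln(z/y) terms: ln(535000/215000) = 0.9116; ln(535000/370000) = 0.3688; ln(535000/475000) = 0.1190.
W = 1.399344 / 8 = 0.175.

0.175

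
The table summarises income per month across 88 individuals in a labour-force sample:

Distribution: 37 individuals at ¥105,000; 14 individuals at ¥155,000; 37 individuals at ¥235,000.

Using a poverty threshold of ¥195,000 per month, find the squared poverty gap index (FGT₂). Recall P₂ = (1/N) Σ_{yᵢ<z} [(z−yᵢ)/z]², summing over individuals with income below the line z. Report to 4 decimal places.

Poor units: 37×¥105,000, 14×¥155,000 (q = 51 of N = 88).
Relative gaps: (195000−105000)/195000 = 0.4615 (×37); (195000−155000)/195000 = 0.2051 (×14).
Squared: 0.2130 (×37); 0.0421 (×14).
Sum = 8.470743; P₂ = 8.470743 / 88 = 0.0963.

0.0963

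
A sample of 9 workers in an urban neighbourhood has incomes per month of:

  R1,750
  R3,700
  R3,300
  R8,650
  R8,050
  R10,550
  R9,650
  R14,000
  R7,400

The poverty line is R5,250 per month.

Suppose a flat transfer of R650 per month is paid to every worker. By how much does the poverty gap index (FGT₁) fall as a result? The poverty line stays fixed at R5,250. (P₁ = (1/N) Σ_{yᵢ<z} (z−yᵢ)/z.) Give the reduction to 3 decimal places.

0.041

Before: below the line — R1,750, R3,300, R3,700; poverty gap index (FGT₁) = 0.14815.
After the R650 transfer: below the line — R2,400, R3,950, R4,350; poverty gap index (FGT₁) = 0.10688.
Reduction = 0.14815 − 0.10688 = 0.041.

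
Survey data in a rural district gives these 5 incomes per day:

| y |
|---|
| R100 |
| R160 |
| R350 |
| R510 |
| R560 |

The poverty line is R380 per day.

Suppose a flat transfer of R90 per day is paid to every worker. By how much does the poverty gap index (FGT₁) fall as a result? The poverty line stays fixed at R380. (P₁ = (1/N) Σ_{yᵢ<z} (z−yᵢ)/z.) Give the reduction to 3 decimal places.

Before: below the line — R100, R160, R350; poverty gap index (FGT₁) = 0.27895.
After the R90 transfer: below the line — R190, R250; poverty gap index (FGT₁) = 0.16842.
Reduction = 0.27895 − 0.16842 = 0.111.

0.111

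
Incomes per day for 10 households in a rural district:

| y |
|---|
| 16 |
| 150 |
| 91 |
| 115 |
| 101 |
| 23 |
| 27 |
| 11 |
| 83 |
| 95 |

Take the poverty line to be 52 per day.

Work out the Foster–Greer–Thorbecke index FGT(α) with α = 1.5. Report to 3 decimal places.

Below z: 11, 16, 23, 27 (q = 4 of N = 10).
Normalized shortfalls: (52−11)/52 = 0.7885; (52−16)/52 = 0.6923; (52−23)/52 = 0.5577; (52−27)/52 = 0.4808.
Raised to α = 1.5: 0.70012; 0.57603; 0.41648; 0.33335.
Sum = 2.025983; FGT(1.5) = 2.025983 / 10 = 0.203.

0.203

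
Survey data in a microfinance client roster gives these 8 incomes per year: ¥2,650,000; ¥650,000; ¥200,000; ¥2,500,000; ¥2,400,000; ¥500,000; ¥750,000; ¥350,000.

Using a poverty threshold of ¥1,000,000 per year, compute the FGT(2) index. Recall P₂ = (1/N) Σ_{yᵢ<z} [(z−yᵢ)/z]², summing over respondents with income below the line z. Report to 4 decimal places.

0.1872

Below z: ¥200,000, ¥350,000, ¥500,000, ¥650,000, ¥750,000 (q = 5 of N = 8).
Normalized shortfalls: (1000000−200000)/1000000 = 0.8000; (1000000−350000)/1000000 = 0.6500; (1000000−500000)/1000000 = 0.5000; (1000000−650000)/1000000 = 0.3500; (1000000−750000)/1000000 = 0.2500.
Squared: 0.6400; 0.4225; 0.2500; 0.1225; 0.0625.
Sum = 1.497500; P₂ = 1.497500 / 8 = 0.1872.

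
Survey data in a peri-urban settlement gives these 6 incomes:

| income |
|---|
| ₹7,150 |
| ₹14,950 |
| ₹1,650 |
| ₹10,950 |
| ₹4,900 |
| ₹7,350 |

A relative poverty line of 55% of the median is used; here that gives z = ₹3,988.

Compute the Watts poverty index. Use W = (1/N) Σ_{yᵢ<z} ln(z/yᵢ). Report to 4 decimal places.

Poor units: ₹1,650 (q = 1 of N = 6).
Log shortfalls: ln(3988/1650) = 0.8825.
W = 0.882515 / 6 = 0.1471.

0.1471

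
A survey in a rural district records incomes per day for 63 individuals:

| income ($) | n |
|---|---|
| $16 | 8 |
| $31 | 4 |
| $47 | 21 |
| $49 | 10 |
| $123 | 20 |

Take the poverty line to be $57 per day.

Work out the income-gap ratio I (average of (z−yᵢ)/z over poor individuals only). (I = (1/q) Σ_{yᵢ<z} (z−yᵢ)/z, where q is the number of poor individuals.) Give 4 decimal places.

0.2946

Below z: 8×$16, 4×$31, 21×$47, 10×$49 (q = 43 of N = 63).
Shortfall ratios (z−y)/z: 0.7193 (×8), 0.4561 (×4), 0.1754 (×21), 0.1404 (×10); sum = 12.666667.
I averages over the q = 43 poor units only: 12.666667 / 43 = 0.2946.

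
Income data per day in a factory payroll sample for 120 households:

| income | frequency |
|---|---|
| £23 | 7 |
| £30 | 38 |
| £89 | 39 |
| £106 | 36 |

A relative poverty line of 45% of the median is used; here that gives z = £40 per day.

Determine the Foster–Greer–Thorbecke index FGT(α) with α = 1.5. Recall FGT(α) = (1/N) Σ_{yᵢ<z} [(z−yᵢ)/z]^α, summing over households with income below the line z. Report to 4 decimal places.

Incomes under z: 7×£23, 38×£30 (q = 45 of N = 120).
Shortfall ratios: (40−23)/40 = 0.4250 (×7); (40−30)/40 = 0.2500 (×38).
Raised to α = 1.5: 0.27707 (×7); 0.12500 (×38).
Sum = 6.689463; FGT(1.5) = 6.689463 / 120 = 0.0557.

0.0557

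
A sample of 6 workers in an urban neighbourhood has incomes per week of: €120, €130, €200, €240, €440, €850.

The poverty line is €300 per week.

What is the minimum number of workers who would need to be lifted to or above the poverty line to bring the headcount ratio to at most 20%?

3

4 of the 6 workers are poor, so H = 4/6 = 0.667.
A headcount ratio of at most 20% allows at most ⌊0.20 × 6⌋ = 1 poor workers.
So at least 4 − 1 = 3 must be lifted.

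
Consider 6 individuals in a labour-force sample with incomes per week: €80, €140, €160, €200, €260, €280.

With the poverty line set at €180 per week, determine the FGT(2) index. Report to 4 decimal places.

Below z: €80, €140, €160 (q = 3 of N = 6).
Normalized shortfalls: (180−80)/180 = 0.5556; (180−140)/180 = 0.2222; (180−160)/180 = 0.1111.
Squared: 0.3086; 0.0494; 0.0123.
Sum = 0.370370; P₂ = 0.370370 / 6 = 0.0617.

0.0617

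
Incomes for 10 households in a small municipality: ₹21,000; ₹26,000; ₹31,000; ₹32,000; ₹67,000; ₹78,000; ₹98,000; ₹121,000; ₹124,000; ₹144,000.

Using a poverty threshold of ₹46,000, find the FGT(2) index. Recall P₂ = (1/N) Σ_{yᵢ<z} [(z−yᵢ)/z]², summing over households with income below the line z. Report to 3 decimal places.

0.068

Below the line: ₹21,000, ₹26,000, ₹31,000, ₹32,000 (q = 4 of N = 10).
Normalized shortfalls: (46000−21000)/46000 = 0.5435; (46000−26000)/46000 = 0.4348; (46000−31000)/46000 = 0.3261; (46000−32000)/46000 = 0.3043.
Squared: 0.2954; 0.1890; 0.1063; 0.0926.
Sum = 0.683365; P₂ = 0.683365 / 10 = 0.068.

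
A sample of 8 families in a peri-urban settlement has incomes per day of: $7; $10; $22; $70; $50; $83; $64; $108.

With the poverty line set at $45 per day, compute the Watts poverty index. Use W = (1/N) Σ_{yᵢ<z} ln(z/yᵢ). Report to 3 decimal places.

Poor units: $7, $10, $22 (q = 3 of N = 8).
Log shortfalls: ln(45/7) = 1.8608; ln(45/10) = 1.5041; ln(45/22) = 0.7156.
W = 4.080450 / 8 = 0.510.

0.510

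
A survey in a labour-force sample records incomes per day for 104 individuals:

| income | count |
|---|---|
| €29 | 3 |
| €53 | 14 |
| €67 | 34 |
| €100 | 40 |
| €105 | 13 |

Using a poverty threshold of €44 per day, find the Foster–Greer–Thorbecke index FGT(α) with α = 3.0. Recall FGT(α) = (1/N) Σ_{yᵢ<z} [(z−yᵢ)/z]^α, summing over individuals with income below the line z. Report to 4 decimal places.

0.0011

Incomes under z: 3×€29 (q = 3 of N = 104).
Gap ratios (z−y)/z: (44−29)/44 = 0.3409 (×3).
Raised to α = 3.0: 0.03962 (×3).
Sum = 0.118860; FGT(3.0) = 0.118860 / 104 = 0.0011.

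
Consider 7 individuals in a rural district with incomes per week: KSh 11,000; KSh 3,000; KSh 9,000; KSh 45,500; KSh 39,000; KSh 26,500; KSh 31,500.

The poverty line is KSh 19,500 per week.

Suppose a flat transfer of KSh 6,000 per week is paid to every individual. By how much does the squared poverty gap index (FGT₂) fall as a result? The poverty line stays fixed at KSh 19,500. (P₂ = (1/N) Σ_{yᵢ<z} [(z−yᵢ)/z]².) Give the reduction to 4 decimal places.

0.1195

Before: below the line — KSh 3,000, KSh 9,000, KSh 11,000; squared poverty gap index (FGT₂) = 0.170846.
After the KSh 6,000 transfer: below the line — KSh 9,000, KSh 15,000, KSh 17,000; squared poverty gap index (FGT₂) = 0.051376.
Reduction = 0.170846 − 0.051376 = 0.1195.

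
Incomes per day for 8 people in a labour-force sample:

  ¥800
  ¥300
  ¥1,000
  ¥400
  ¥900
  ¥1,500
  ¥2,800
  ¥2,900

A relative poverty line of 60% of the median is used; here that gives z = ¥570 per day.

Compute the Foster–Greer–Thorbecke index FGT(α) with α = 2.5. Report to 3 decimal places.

Poor units: ¥300, ¥400 (q = 2 of N = 8).
Relative gaps: (570−300)/570 = 0.4737; (570−400)/570 = 0.2982.
Raised to α = 2.5: 0.15443; 0.04858.
Sum = 0.203004; FGT(2.5) = 0.203004 / 8 = 0.025.

0.025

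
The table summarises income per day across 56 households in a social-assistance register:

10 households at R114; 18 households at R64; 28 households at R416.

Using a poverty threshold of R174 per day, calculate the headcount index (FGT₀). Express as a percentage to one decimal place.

50.0%

28 of the 56 households have income below R174.
H = 28/56 = 50.0%.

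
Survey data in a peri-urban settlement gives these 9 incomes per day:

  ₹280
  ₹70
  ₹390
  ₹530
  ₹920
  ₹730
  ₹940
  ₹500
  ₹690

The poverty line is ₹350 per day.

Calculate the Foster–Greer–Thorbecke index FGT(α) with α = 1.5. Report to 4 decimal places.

Incomes under z: ₹70, ₹280 (q = 2 of N = 9).
Normalized shortfalls: (350−70)/350 = 0.8000; (350−280)/350 = 0.2000.
Raised to α = 1.5: 0.71554; 0.08944.
Sum = 0.804984; FGT(1.5) = 0.804984 / 9 = 0.0894.

0.0894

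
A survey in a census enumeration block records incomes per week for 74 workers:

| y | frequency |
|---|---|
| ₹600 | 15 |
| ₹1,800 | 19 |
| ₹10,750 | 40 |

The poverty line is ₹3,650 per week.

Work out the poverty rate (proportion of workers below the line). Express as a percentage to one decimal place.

34 of the 74 workers have income below ₹3,650.
H = 34/74 = 45.9%.

45.9%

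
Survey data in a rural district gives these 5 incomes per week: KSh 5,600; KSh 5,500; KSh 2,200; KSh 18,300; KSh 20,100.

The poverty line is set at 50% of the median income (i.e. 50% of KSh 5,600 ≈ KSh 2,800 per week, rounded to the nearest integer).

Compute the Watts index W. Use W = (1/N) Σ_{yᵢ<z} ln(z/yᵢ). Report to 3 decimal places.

0.048

Below the line: KSh 2,200 (q = 1 of N = 5).
Log shortfalls: ln(2800/2200) = 0.2412.
W = 0.241162 / 5 = 0.048.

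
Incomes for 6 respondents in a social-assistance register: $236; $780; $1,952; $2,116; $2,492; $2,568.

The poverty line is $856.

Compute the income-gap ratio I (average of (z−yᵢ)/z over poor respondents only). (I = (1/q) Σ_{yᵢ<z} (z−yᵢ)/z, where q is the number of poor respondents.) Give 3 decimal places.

0.407

Below the line: $236, $780 (q = 2 of N = 6).
Relative gaps: 0.7243, 0.0888; sum = 0.813084.
The income-gap ratio divides by q (the poor only): 0.813084 / 2 = 0.407.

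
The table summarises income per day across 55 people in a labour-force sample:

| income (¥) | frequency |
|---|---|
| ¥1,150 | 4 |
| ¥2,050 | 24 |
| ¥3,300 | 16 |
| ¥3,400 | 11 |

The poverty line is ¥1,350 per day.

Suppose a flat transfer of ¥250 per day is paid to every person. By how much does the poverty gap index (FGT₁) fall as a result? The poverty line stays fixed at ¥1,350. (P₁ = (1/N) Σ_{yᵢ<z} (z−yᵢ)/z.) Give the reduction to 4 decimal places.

0.0108

Before: below the line — 4×¥1,150; poverty gap index (FGT₁) = 0.010774.
After the ¥250 transfer: below the line — none; poverty gap index (FGT₁) = 0.000000.
Reduction = 0.010774 − 0.000000 = 0.0108.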